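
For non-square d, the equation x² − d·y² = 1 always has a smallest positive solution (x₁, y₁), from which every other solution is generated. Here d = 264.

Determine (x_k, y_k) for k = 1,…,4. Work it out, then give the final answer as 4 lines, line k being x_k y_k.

65 4
8449 520
1098305 67596
142771201 8786960

d=264: √d = [16; 4,32] (ℓ=2, even), read p_1/q_1
a_0=16:  p_0=16·1+0=16,  q_0=16·0+1=1
a_1=4:  p_1=4·16+1=65,  q_1=4·1+0=4
fundamental: x₁=65, y₁=4  (since 4225 − 264·16 = 1)
k=2:  x_2 = 65·65+264·4·4 = 8449,  y_2 = 65·4+4·65 = 520
k=3:  x_3 = 65·8449+264·4·520 = 1098305,  y_3 = 65·520+4·8449 = 67596
k=4:  x_4 = 65·1098305+264·4·67596 = 142771201,  y_4 = 65·67596+4·1098305 = 8786960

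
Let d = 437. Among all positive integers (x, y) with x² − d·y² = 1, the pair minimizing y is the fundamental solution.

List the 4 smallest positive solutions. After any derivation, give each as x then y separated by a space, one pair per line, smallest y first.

d=437: √d = [20; 1,9,2,9,1,40] (ℓ=6, even), read p_5/q_5
a_0=20:  p_0=20·1+0=20,  q_0=20·0+1=1
…
a_2=9:  p_2=9·21+20=209,  q_2=9·1+1=10
a_3=2:  p_3=2·209+21=439,  q_3=2·10+1=21
a_4=9:  p_4=9·439+209=4160,  q_4=9·21+10=199
a_5=1:  p_5=1·4160+439=4599,  q_5=1·199+21=220
fundamental: x₁=4599, y₁=220  (since 21150801 − 437·48400 = 1)
n=2: (4599,220)∘(4599,220) = (4599·4599+437·220·220, 4599·220+220·4599) = (42301601,2023560)
n=3: (42301601,2023560)∘(4599,220) = (4599·42301601+437·220·2023560, 4599·2023560+220·42301601) = (389090121399,18612704660)
n=4: (389090121399,18612704660)∘(4599,220) = (4599·389090121399+437·220·18612704660, 4599·18612704660+220·389090121399) = (3578850894326401,171199655439120)

4599 220
42301601 2023560
389090121399 18612704660
3578850894326401 171199655439120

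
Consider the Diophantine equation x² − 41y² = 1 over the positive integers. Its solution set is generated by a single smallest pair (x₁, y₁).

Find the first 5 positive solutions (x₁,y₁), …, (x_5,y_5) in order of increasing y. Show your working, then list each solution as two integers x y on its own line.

√41 → a₀=6, period (2,2,12); ℓ=3 odd so k=5
step 0: (6, 1)  from 6·(1,0) + (0,1)
step 1: (13, 2)  from 2·(6,1) + (1,0)
…
step 3: (397, 62)  from 12·(32,5) + (13,2)
step 4: (826, 129)  from 2·(397,62) + (32,5)
step 5: (2049, 320)  from 2·(826,129) + (397,62)
(x₁, y₁) = (2049, 320);  2049² − 41·320² = 1 ✓
n=2: (2049,320)∘(2049,320) = (2049·2049+41·320·320, 2049·320+320·2049) = (8396801,1311360)
n=3: (8396801,1311360)∘(2049,320) = (2049·8396801+41·320·1311360, 2049·1311360+320·8396801) = (34410088449,5373952960)
n=4: (34410088449,5373952960)∘(2049,320) = (2049·34410088449+41·320·5373952960, 2049·5373952960+320·34410088449) = (141012534067201,22022457918720)
n=5: (141012534067201,22022457918720)∘(2049,320) = (2049·141012534067201+41·320·22022457918720, 2049·22022457918720+320·141012534067201) = (577869330197301249,90248027176961600)

2049 320
8396801 1311360
34410088449 5373952960
141012534067201 22022457918720
577869330197301249 90248027176961600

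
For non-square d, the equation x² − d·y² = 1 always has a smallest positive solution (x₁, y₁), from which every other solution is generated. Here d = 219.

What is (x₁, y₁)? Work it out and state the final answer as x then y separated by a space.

√219 = [14; 1,3,1,28, …], period ℓ=4 (even) → k=3
step 0: (14, 1)  from 14·(1,0) + (0,1)
step 1: (15, 1)  from 1·(14,1) + (1,0)
step 2: (59, 4)  from 3·(15,1) + (14,1)
step 3: (74, 5)  from 1·(59,4) + (15,1)
→ (74, 5).  Check: 74²=5476, 219·5²=5475, difference 1.

74 5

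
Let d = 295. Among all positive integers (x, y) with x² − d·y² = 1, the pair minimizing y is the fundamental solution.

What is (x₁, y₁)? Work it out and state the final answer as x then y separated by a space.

2024999 117900

[17; 5,1,2,3,2,6,2,3,2,1,5,34] for √295; ℓ=12 ⇒ convergent index 11
i=0: a=17 ⇒ p=17, q=1
…
i=8: a=3 ⇒ p=108103, q=6294
i=9: a=2 ⇒ p=247414, q=14405
i=10: a=1 ⇒ p=355517, q=20699
i=11: a=5 ⇒ p=2024999, q=117900
→ (2024999, 117900).  Check: 2024999²=4100620950001, 295·117900²=4100620950000, difference 1.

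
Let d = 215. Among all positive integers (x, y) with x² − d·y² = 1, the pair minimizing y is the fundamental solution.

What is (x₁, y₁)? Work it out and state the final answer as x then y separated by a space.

d=215: √d = [14; 1,1,1,28] (ℓ=4, even), read p_3/q_3
i=0: a=14 ⇒ p=14, q=1
i=1: a=1 ⇒ p=15, q=1
i=2: a=1 ⇒ p=29, q=2
i=3: a=1 ⇒ p=44, q=3
(x₁, y₁) = (44, 3);  44² − 215·3² = 1 ✓

44 3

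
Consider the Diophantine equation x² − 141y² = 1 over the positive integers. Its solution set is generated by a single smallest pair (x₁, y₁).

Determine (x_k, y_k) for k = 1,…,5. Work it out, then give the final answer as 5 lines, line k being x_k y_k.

95 8
18049 1520
3429215 288792
651532801 54868960
123787802975 10424813608

√141 = [11; 1,6,1,22, …], period ℓ=4 (even) → k=3
i=0: a=11 ⇒ p=11, q=1
…
i=2: a=6 ⇒ p=83, q=7
i=3: a=1 ⇒ p=95, q=8
→ (95, 8).  Check: 95²=9025, 141·8²=9024, difference 1.
k=2:  x_2 = 95·95+141·8·8 = 18049,  y_2 = 95·8+8·95 = 1520
k=3:  x_3 = 95·18049+141·8·1520 = 3429215,  y_3 = 95·1520+8·18049 = 288792
k=4:  x_4 = 95·3429215+141·8·288792 = 651532801,  y_4 = 95·288792+8·3429215 = 54868960
k=5:  x_5 = 95·651532801+141·8·54868960 = 123787802975,  y_5 = 95·54868960+8·651532801 = 10424813608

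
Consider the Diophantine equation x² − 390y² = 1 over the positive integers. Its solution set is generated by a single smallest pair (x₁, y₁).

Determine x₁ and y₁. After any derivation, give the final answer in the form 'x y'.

d=390: √d = [19; 1,2,1,38] (ℓ=4, even), read p_3/q_3
a_0=19:  p_0=19·1+0=19,  q_0=19·0+1=1
a_1=1:  p_1=1·19+1=20,  q_1=1·1+0=1
a_2=2:  p_2=2·20+19=59,  q_2=2·1+1=3
a_3=1:  p_3=1·59+20=79,  q_3=1·3+1=4
fundamental: x₁=79, y₁=4  (since 6241 − 390·16 = 1)

79 4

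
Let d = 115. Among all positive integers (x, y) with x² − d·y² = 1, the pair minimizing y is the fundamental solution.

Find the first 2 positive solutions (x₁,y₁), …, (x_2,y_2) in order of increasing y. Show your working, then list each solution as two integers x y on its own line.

1126 105
2535751 236460

√115 = [10; 1,2,1,1,1,1,1,2,1,20, …], period ℓ=10 (even) → k=9
step 0: (10, 1)  from 10·(1,0) + (0,1)
…
step 8: (815, 76)  from 2·(311,29) + (193,18)
step 9: (1126, 105)  from 1·(815,76) + (311,29)
fundamental: x₁=1126, y₁=105  (since 1267876 − 115·11025 = 1)
n=2: (1126,105)∘(1126,105) = (1126·1126+115·105·105, 1126·105+105·1126) = (2535751,236460)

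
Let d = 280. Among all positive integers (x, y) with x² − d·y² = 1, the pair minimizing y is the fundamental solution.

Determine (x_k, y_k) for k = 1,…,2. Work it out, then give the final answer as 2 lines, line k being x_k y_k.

251 15
126001 7530

√280 = [16; 1,2,1,2,1,32, …], period ℓ=6 (even) → k=5
a_0=16:  p_0=16·1+0=16,  q_0=16·0+1=1
a_1=1:  p_1=1·16+1=17,  q_1=1·1+0=1
a_2=2:  p_2=2·17+16=50,  q_2=2·1+1=3
a_3=1:  p_3=1·50+17=67,  q_3=1·3+1=4
a_4=2:  p_4=2·67+50=184,  q_4=2·4+3=11
a_5=1:  p_5=1·184+67=251,  q_5=1·11+4=15
(x₁, y₁) = (251, 15);  251² − 280·15² = 1 ✓
k=2:  x_2 = 251·251+280·15·15 = 126001,  y_2 = 251·15+15·251 = 7530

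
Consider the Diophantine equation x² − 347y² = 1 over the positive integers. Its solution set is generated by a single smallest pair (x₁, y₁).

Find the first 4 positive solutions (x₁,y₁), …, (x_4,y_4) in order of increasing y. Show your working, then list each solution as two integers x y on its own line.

√347 = [18; 1,1,1,2,4,…,1,1,36, …], period ℓ=14 (even) → k=13
i=0: a=18 ⇒ p=18, q=1
i=1: a=1 ⇒ p=19, q=1
i=2: a=1 ⇒ p=37, q=2
i=3: a=1 ⇒ p=56, q=3
…
i=5: a=4 ⇒ p=652, q=35
…
i=9: a=4 ⇒ p=74549, q=4002
i=10: a=2 ⇒ p=164168, q=8813
i=11: a=1 ⇒ p=238717, q=12815
i=12: a=1 ⇒ p=402885, q=21628
i=13: a=1 ⇒ p=641602, q=34443
→ (641602, 34443).  Check: 641602²=411653126404, 347·34443²=411653126403, difference 1.
k=2:  x_2 = 641602·641602+347·34443·34443 = 823306252807,  y_2 = 641602·34443+34443·641602 = 44197395372
k=3:  x_3 = 641602·823306252807+347·34443·44197395372 = 1056469876826312026,  y_3 = 641602·44197395372+34443·823306252807 = 56714274530897445
k=4:  x_4 = 641602·1056469876826312026+347·34443·56714274530897445 = 1355666371822207590758497,  y_4 = 641602·56714274530897445+34443·1056469876826312026 = 72775983935101527618408

641602 34443
823306252807 44197395372
1056469876826312026 56714274530897445
1355666371822207590758497 72775983935101527618408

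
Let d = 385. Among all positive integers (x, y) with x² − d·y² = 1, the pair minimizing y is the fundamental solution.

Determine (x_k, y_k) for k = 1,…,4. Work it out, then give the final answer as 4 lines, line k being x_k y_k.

d=385: √d = [19; 1,1,1,1,1,…,1,1,38] (ℓ=16, even), read p_15/q_15
i=0: a=19 ⇒ p=19, q=1
…
i=3: a=1 ⇒ p=59, q=3
…
i=7: a=1 ⇒ p=726, q=37
i=8: a=2 ⇒ p=2021, q=103
i=9: a=1 ⇒ p=2747, q=140
…
i=12: a=1 ⇒ p=23271, q=1186
…
i=14: a=1 ⇒ p=59551, q=3035
i=15: a=1 ⇒ p=95831, q=4884
fundamental: x₁=95831, y₁=4884  (since 9183580561 − 385·23853456 = 1)
(x_2, y_2) = (95831·95831 + 385·4884·4884, 95831·4884 + 4884·95831) = (18367161121, 936077208)
(x_3, y_3) = (95831·18367161121 + 385·4884·936077208, 95831·936077208 + 4884·18367161121) = (3520286834677271, 179410429834812)
(x_4, y_4) = (95831·3520286834677271 + 385·4884·179410429834812, 95831·179410429834812 + 4884·3520286834677271) = (674705215289547953281, 34386161802063660336)

95831 4884
18367161121 936077208
3520286834677271 179410429834812
674705215289547953281 34386161802063660336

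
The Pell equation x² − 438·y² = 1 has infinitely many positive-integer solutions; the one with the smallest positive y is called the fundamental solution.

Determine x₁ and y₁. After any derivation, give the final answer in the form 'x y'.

293 14

d=438: √d = [20; 1,12,1,40] (ℓ=4, even), read p_3/q_3
k=0  a_k=20  p_k/q_k = 20/1
…
k=2  a_k=12  p_k/q_k = 272/13
k=3  a_k=1  p_k/q_k = 293/14
(x₁, y₁) = (293, 14);  293² − 438·14² = 1 ✓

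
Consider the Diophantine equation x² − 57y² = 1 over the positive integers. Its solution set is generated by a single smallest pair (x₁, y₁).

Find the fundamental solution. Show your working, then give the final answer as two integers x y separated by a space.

151 20

√57 → a₀=7, period (1,1,4,1,1,14); ℓ=6 even so k=5
step 0: (7, 1)  from 7·(1,0) + (0,1)
step 1: (8, 1)  from 1·(7,1) + (1,0)
…
step 3: (68, 9)  from 4·(15,2) + (8,1)
step 4: (83, 11)  from 1·(68,9) + (15,2)
step 5: (151, 20)  from 1·(83,11) + (68,9)
(x₁, y₁) = (151, 20);  151² − 57·20² = 1 ✓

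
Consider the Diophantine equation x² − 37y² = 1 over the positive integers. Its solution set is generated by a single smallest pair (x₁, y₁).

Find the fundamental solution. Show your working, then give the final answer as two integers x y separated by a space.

73 12

d=37: √d = [6; 12] (ℓ=1, odd), read p_1/q_1
step 0: (6, 1)  from 6·(1,0) + (0,1)
step 1: (73, 12)  from 12·(6,1) + (1,0)
→ (73, 12).  Check: 73²=5329, 37·12²=5328, difference 1.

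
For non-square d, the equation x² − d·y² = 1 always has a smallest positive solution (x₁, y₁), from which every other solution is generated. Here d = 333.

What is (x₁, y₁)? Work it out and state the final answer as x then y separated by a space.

√333 = [18; 4,36, …], period ℓ=2 (even) → k=1
step 0: (18, 1)  from 18·(1,0) + (0,1)
step 1: (73, 4)  from 4·(18,1) + (1,0)
→ (73, 4).  Check: 73²=5329, 333·4²=5328, difference 1.

73 4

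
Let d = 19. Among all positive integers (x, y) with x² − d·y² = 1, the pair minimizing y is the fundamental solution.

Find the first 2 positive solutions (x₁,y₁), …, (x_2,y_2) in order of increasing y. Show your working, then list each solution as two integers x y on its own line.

170 39
57799 13260

[4; 2,1,3,1,2,8] for √19; ℓ=6 ⇒ convergent index 5
step 0: (4, 1)  from 4·(1,0) + (0,1)
…
step 2: (13, 3)  from 1·(9,2) + (4,1)
…
step 4: (61, 14)  from 1·(48,11) + (13,3)
step 5: (170, 39)  from 2·(61,14) + (48,11)
fundamental: x₁=170, y₁=39  (since 28900 − 19·1521 = 1)
n=2: (170,39)∘(170,39) = (170·170+19·39·39, 170·39+39·170) = (57799,13260)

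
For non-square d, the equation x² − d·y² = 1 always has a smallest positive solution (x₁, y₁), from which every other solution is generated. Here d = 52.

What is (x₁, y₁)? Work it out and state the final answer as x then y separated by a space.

649 90

√52 → a₀=7, period (4,1,2,1,4,14); ℓ=6 even so k=5
a_0=7:  p_0=7·1+0=7,  q_0=7·0+1=1
…
a_4=1:  p_4=1·101+36=137,  q_4=1·14+5=19
a_5=4:  p_5=4·137+101=649,  q_5=4·19+14=90
→ (649, 90).  Check: 649²=421201, 52·90²=421200, difference 1.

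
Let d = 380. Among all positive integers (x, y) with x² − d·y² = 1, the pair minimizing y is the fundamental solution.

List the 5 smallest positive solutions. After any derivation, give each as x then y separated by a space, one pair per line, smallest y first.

√380 → a₀=19, period (2,38); ℓ=2 even so k=1
k=0  a_k=19  p_k/q_k = 19/1
k=1  a_k=2  p_k/q_k = 39/2
fundamental: x₁=39, y₁=2  (since 1521 − 380·4 = 1)
n=2: (39,2)∘(39,2) = (39·39+380·2·2, 39·2+2·39) = (3041,156)
n=3: (3041,156)∘(39,2) = (39·3041+380·2·156, 39·156+2·3041) = (237159,12166)
n=4: (237159,12166)∘(39,2) = (39·237159+380·2·12166, 39·12166+2·237159) = (18495361,948792)
n=5: (18495361,948792)∘(39,2) = (39·18495361+380·2·948792, 39·948792+2·18495361) = (1442400999,73993610)

39 2
3041 156
237159 12166
18495361 948792
1442400999 73993610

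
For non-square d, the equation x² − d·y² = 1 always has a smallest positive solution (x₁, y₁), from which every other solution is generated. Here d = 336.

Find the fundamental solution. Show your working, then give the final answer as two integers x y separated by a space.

55 3

√336 = [18; 3,36, …], period ℓ=2 (even) → k=1
step 0: (18, 1)  from 18·(1,0) + (0,1)
step 1: (55, 3)  from 3·(18,1) + (1,0)
(x₁, y₁) = (55, 3);  55² − 336·3² = 1 ✓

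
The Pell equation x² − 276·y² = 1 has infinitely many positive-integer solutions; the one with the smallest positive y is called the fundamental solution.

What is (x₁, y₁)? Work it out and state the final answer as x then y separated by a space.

7775 468

d=276: √d = [16; 1,1,1,1,2,2,2,1,1,1,1,32] (ℓ=12, even), read p_11/q_11
a_0=16:  p_0=16·1+0=16,  q_0=16·0+1=1
…
a_3=1:  p_3=1·33+17=50,  q_3=1·2+1=3
a_4=1:  p_4=1·50+33=83,  q_4=1·3+2=5
…
a_6=2:  p_6=2·216+83=515,  q_6=2·13+5=31
a_7=2:  p_7=2·515+216=1246,  q_7=2·31+13=75
a_8=1:  p_8=1·1246+515=1761,  q_8=1·75+31=106
a_9=1:  p_9=1·1761+1246=3007,  q_9=1·106+75=181
a_10=1:  p_10=1·3007+1761=4768,  q_10=1·181+106=287
a_11=1:  p_11=1·4768+3007=7775,  q_11=1·287+181=468
fundamental: x₁=7775, y₁=468  (since 60450625 − 276·219024 = 1)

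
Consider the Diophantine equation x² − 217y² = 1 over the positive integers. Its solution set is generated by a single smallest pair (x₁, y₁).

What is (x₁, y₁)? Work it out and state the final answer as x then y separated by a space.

3844063 260952

√217 = [14; 1,2,1,2,1,…,2,1,28, …], period ℓ=16 (even) → k=15
i=0: a=14 ⇒ p=14, q=1
…
i=3: a=1 ⇒ p=59, q=4
i=4: a=2 ⇒ p=162, q=11
i=5: a=1 ⇒ p=221, q=15
…
i=7: a=9 ⇒ p=3668, q=249
…
i=11: a=1 ⇒ p=293381, q=19916
…
i=14: a=2 ⇒ p=2809702, q=190735
i=15: a=1 ⇒ p=3844063, q=260952
(x₁, y₁) = (3844063, 260952);  3844063² − 217·260952² = 1 ✓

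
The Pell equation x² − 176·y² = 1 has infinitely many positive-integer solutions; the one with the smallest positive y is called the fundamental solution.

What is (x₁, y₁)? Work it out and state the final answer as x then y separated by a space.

√176 = [13; 3,1,3,26, …], period ℓ=4 (even) → k=3
k=0  a_k=13  p_k/q_k = 13/1
…
k=2  a_k=1  p_k/q_k = 53/4
k=3  a_k=3  p_k/q_k = 199/15
(x₁, y₁) = (199, 15);  199² − 176·15² = 1 ✓

199 15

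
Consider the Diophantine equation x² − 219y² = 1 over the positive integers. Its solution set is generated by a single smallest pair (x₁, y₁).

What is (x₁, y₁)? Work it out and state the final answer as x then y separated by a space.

√219 → a₀=14, period (1,3,1,28); ℓ=4 even so k=3
step 0: (14, 1)  from 14·(1,0) + (0,1)
step 1: (15, 1)  from 1·(14,1) + (1,0)
step 2: (59, 4)  from 3·(15,1) + (14,1)
step 3: (74, 5)  from 1·(59,4) + (15,1)
→ (74, 5).  Check: 74²=5476, 219·5²=5475, difference 1.

74 5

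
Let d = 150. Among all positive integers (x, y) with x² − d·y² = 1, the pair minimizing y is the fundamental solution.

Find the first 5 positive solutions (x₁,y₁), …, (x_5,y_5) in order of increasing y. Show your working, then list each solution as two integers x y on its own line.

49 4
4801 392
470449 38412
46099201 3763984
4517251249 368832020

√150 → a₀=12, period (4,24); ℓ=2 even so k=1
step 0: (12, 1)  from 12·(1,0) + (0,1)
step 1: (49, 4)  from 4·(12,1) + (1,0)
→ (49, 4).  Check: 49²=2401, 150·4²=2400, difference 1.
k=2:  x_2 = 49·49+150·4·4 = 4801,  y_2 = 49·4+4·49 = 392
k=3:  x_3 = 49·4801+150·4·392 = 470449,  y_3 = 49·392+4·4801 = 38412
k=4:  x_4 = 49·470449+150·4·38412 = 46099201,  y_4 = 49·38412+4·470449 = 3763984
k=5:  x_5 = 49·46099201+150·4·3763984 = 4517251249,  y_5 = 49·3763984+4·46099201 = 368832020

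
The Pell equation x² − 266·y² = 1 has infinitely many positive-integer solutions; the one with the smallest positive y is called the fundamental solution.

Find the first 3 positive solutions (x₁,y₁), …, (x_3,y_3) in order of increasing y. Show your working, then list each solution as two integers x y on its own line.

√266 → a₀=16, period (3,4,3,32); ℓ=4 even so k=3
step 0: (16, 1)  from 16·(1,0) + (0,1)
step 1: (49, 3)  from 3·(16,1) + (1,0)
step 2: (212, 13)  from 4·(49,3) + (16,1)
step 3: (685, 42)  from 3·(212,13) + (49,3)
fundamental: x₁=685, y₁=42  (since 469225 − 266·1764 = 1)
n=2: (685,42)∘(685,42) = (685·685+266·42·42, 685·42+42·685) = (938449,57540)
n=3: (938449,57540)∘(685,42) = (685·938449+266·42·57540, 685·57540+42·938449) = (1285674445,78829758)

685 42
938449 57540
1285674445 78829758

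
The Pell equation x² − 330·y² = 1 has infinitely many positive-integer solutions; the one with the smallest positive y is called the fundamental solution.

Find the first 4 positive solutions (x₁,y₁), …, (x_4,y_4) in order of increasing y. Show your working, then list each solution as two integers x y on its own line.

109 6
23761 1308
5179789 285138
1129170241 62158776

[18; 6,36] for √330; ℓ=2 ⇒ convergent index 1
step 0: (18, 1)  from 18·(1,0) + (0,1)
step 1: (109, 6)  from 6·(18,1) + (1,0)
(x₁, y₁) = (109, 6);  109² − 330·6² = 1 ✓
n=2: (109,6)∘(109,6) = (109·109+330·6·6, 109·6+6·109) = (23761,1308)
n=3: (23761,1308)∘(109,6) = (109·23761+330·6·1308, 109·1308+6·23761) = (5179789,285138)
n=4: (5179789,285138)∘(109,6) = (109·5179789+330·6·285138, 109·285138+6·5179789) = (1129170241,62158776)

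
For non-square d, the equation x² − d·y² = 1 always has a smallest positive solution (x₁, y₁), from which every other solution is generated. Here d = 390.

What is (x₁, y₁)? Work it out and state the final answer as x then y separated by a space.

79 4

√390 = [19; 1,2,1,38, …], period ℓ=4 (even) → k=3
step 0: (19, 1)  from 19·(1,0) + (0,1)
…
step 2: (59, 3)  from 2·(20,1) + (19,1)
step 3: (79, 4)  from 1·(59,3) + (20,1)
fundamental: x₁=79, y₁=4  (since 6241 − 390·16 = 1)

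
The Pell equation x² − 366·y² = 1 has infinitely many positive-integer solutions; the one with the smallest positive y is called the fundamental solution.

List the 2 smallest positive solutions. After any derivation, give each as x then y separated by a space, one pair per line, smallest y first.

√366 = [19; 7,1,1,1,2,12,2,1,1,1,7,38, …], period ℓ=12 (even) → k=11
i=0: a=19 ⇒ p=19, q=1
i=1: a=7 ⇒ p=134, q=7
i=2: a=1 ⇒ p=153, q=8
…
i=4: a=1 ⇒ p=440, q=23
…
i=7: a=2 ⇒ p=30055, q=1571
…
i=10: a=1 ⇒ p=119053, q=6223
i=11: a=7 ⇒ p=907925, q=47458
fundamental: x₁=907925, y₁=47458  (since 824327805625 − 366·2252261764 = 1)
(907925+47458√366)^2 = 1648655611249 + 86176609300√366

907925 47458
1648655611249 86176609300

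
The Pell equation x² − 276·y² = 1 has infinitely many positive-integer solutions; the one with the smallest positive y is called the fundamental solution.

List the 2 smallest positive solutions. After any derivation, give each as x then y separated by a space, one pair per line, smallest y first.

7775 468
120901249 7277400

[16; 1,1,1,1,2,2,2,1,1,1,1,32] for √276; ℓ=12 ⇒ convergent index 11
k=0  a_k=16  p_k/q_k = 16/1
k=1  a_k=1  p_k/q_k = 17/1
k=2  a_k=1  p_k/q_k = 33/2
k=3  a_k=1  p_k/q_k = 50/3
k=4  a_k=1  p_k/q_k = 83/5
k=5  a_k=2  p_k/q_k = 216/13
k=6  a_k=2  p_k/q_k = 515/31
k=7  a_k=2  p_k/q_k = 1246/75
k=8  a_k=1  p_k/q_k = 1761/106
k=9  a_k=1  p_k/q_k = 3007/181
k=10  a_k=1  p_k/q_k = 4768/287
k=11  a_k=1  p_k/q_k = 7775/468
(x₁, y₁) = (7775, 468);  7775² − 276·468² = 1 ✓
n=2: (7775,468)∘(7775,468) = (7775·7775+276·468·468, 7775·468+468·7775) = (120901249,7277400)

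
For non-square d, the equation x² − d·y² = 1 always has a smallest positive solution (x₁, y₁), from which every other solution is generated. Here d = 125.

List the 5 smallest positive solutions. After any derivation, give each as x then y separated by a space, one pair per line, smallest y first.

[11; 5,1,1,5,22] for √125; ℓ=5 ⇒ convergent index 9
i=0: a=11 ⇒ p=11, q=1
…
i=7: a=1 ⇒ p=91444, q=8179
i=8: a=1 ⇒ p=167761, q=15005
i=9: a=5 ⇒ p=930249, q=83204
(x₁, y₁) = (930249, 83204);  930249² − 125·83204² = 1 ✓
k=2:  x_2 = 930249·930249+125·83204·83204 = 1730726404001,  y_2 = 930249·83204+83204·930249 = 154800875592
k=3:  x_3 = 930249·1730726404001+125·83204·154800875592 = 3220013013190122249,  y_3 = 930249·154800875592+83204·1730726404001 = 288006719437081612
k=4:  x_4 = 930249·3220013013190122249+125·83204·288006719437081612 = 5990827771012465337616001,  y_4 = 930249·288006719437081612+83204·3220013013190122249 = 535835925499096664087184
k=5:  x_5 = 930249·5990827771012465337616001+125·83204·535835925499096664087184 = 11145923086309929722690704506249,  y_5 = 930249·535835925499096664087184+83204·5990827771012465337616001 = 996921667718930338621440576020

930249 83204
1730726404001 154800875592
3220013013190122249 288006719437081612
5990827771012465337616001 535835925499096664087184
11145923086309929722690704506249 996921667718930338621440576020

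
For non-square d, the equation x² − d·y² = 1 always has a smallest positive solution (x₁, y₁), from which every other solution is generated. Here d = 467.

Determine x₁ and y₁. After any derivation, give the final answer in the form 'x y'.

1625626 75225

√467 = [21; 1,1,1,1,3,…,1,1,42, …], period ℓ=14 (even) → k=13
step 0: (21, 1)  from 21·(1,0) + (0,1)
step 1: (22, 1)  from 1·(21,1) + (1,0)
…
step 3: (65, 3)  from 1·(43,2) + (22,1)
step 4: (108, 5)  from 1·(65,3) + (43,2)
step 5: (389, 18)  from 3·(108,5) + (65,3)
step 6: (1275, 59)  from 3·(389,18) + (108,5)
step 7: (27164, 1257)  from 21·(1275,59) + (389,18)
step 8: (82767, 3830)  from 3·(27164,1257) + (1275,59)
step 9: (275465, 12747)  from 3·(82767,3830) + (27164,1257)
…
step 11: (633697, 29324)  from 1·(358232,16577) + (275465,12747)
step 12: (991929, 45901)  from 1·(633697,29324) + (358232,16577)
step 13: (1625626, 75225)  from 1·(991929,45901) + (633697,29324)
(x₁, y₁) = (1625626, 75225);  1625626² − 467·75225² = 1 ✓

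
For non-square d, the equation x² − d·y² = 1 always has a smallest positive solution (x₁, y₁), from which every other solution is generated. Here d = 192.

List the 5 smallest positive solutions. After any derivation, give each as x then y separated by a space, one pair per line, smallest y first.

√192 → a₀=13, period (1,5,1,26); ℓ=4 even so k=3
k=0  a_k=13  p_k/q_k = 13/1
…
k=2  a_k=5  p_k/q_k = 83/6
k=3  a_k=1  p_k/q_k = 97/7
(x₁, y₁) = (97, 7);  97² − 192·7² = 1 ✓
(x_2, y_2) = (97·97 + 192·7·7, 97·7 + 7·97) = (18817, 1358)
(x_3, y_3) = (97·18817 + 192·7·1358, 97·1358 + 7·18817) = (3650401, 263445)
(x_4, y_4) = (97·3650401 + 192·7·263445, 97·263445 + 7·3650401) = (708158977, 51106972)
(x_5, y_5) = (97·708158977 + 192·7·51106972, 97·51106972 + 7·708158977) = (137379191137, 9914489123)

97 7
18817 1358
3650401 263445
708158977 51106972
137379191137 9914489123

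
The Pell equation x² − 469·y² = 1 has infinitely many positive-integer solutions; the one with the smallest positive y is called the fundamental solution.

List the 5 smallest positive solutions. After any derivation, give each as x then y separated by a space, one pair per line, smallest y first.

137215 6336
37655912449 1738788480
10333912053241855 477175722560064
2835935484733506355201 130951333540419575040
778265775065082237004568575 35936974463020168255667136

√469 → a₀=21, period (1,1,1,10,6,10,1,1,1,42); ℓ=10 even so k=9
a_0=21:  p_0=21·1+0=21,  q_0=21·0+1=1
a_1=1:  p_1=1·21+1=22,  q_1=1·1+0=1
a_2=1:  p_2=1·22+21=43,  q_2=1·1+1=2
…
a_4=10:  p_4=10·65+43=693,  q_4=10·3+2=32
…
a_8=1:  p_8=1·47146+42923=90069,  q_8=1·2177+1982=4159
a_9=1:  p_9=1·90069+47146=137215,  q_9=1·4159+2177=6336
→ (137215, 6336).  Check: 137215²=18827956225, 469·6336²=18827956224, difference 1.
k=2:  x_2 = 137215·137215+469·6336·6336 = 37655912449,  y_2 = 137215·6336+6336·137215 = 1738788480
k=3:  x_3 = 137215·37655912449+469·6336·1738788480 = 10333912053241855,  y_3 = 137215·1738788480+6336·37655912449 = 477175722560064
k=4:  x_4 = 137215·10333912053241855+469·6336·477175722560064 = 2835935484733506355201,  y_4 = 137215·477175722560064+6336·10333912053241855 = 130951333540419575040
k=5:  x_5 = 137215·2835935484733506355201+469·6336·130951333540419575040 = 778265775065082237004568575,  y_5 = 137215·130951333540419575040+6336·2835935484733506355201 = 35936974463020168255667136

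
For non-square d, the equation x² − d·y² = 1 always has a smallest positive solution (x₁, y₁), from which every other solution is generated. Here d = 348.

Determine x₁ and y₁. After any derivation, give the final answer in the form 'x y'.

[18; 1,1,1,8,1,1,1,36] for √348; ℓ=8 ⇒ convergent index 7
a_0=18:  p_0=18·1+0=18,  q_0=18·0+1=1
a_1=1:  p_1=1·18+1=19,  q_1=1·1+0=1
…
a_3=1:  p_3=1·37+19=56,  q_3=1·2+1=3
…
a_6=1:  p_6=1·541+485=1026,  q_6=1·29+26=55
a_7=1:  p_7=1·1026+541=1567,  q_7=1·55+29=84
(x₁, y₁) = (1567, 84);  1567² − 348·84² = 1 ✓

1567 84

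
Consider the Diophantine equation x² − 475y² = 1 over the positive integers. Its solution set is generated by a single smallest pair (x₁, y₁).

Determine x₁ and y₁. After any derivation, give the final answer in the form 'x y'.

57799 2652

[21; 1,3,1,6,2,6,1,3,1,42] for √475; ℓ=10 ⇒ convergent index 9
step 0: (21, 1)  from 21·(1,0) + (0,1)
…
step 2: (87, 4)  from 3·(22,1) + (21,1)
step 3: (109, 5)  from 1·(87,4) + (22,1)
step 4: (741, 34)  from 6·(109,5) + (87,4)
step 5: (1591, 73)  from 2·(741,34) + (109,5)
step 6: (10287, 472)  from 6·(1591,73) + (741,34)
step 7: (11878, 545)  from 1·(10287,472) + (1591,73)
step 8: (45921, 2107)  from 3·(11878,545) + (10287,472)
step 9: (57799, 2652)  from 1·(45921,2107) + (11878,545)
(x₁, y₁) = (57799, 2652);  57799² − 475·2652² = 1 ✓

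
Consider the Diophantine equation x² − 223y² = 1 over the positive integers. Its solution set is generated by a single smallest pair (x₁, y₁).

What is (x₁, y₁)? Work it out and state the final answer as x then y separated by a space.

224 15

[14; 1,13,1,28] for √223; ℓ=4 ⇒ convergent index 3
step 0: (14, 1)  from 14·(1,0) + (0,1)
step 1: (15, 1)  from 1·(14,1) + (1,0)
step 2: (209, 14)  from 13·(15,1) + (14,1)
step 3: (224, 15)  from 1·(209,14) + (15,1)
fundamental: x₁=224, y₁=15  (since 50176 − 223·225 = 1)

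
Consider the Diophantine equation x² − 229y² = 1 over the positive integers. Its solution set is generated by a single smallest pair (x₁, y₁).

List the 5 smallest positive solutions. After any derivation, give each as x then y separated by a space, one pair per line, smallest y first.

√229 = [15; 7,1,1,7,30, …], period ℓ=5 (odd) → k=9
k=0  a_k=15  p_k/q_k = 15/1
k=1  a_k=7  p_k/q_k = 106/7
…
k=4  a_k=7  p_k/q_k = 1710/113
k=5  a_k=30  p_k/q_k = 51527/3405
k=6  a_k=7  p_k/q_k = 362399/23948
k=7  a_k=1  p_k/q_k = 413926/27353
k=8  a_k=1  p_k/q_k = 776325/51301
k=9  a_k=7  p_k/q_k = 5848201/386460
fundamental: x₁=5848201, y₁=386460  (since 34201454936401 − 229·149351331600 = 1)
n=2: (5848201,386460)∘(5848201,386460) = (5848201·5848201+229·386460·386460, 5848201·386460+386460·5848201) = (68402909872801,4520191516920)
n=3: (68402909872801,4520191516920)∘(5848201,386460) = (5848201·68402909872801+229·386460·4520191516920, 5848201·4520191516920+386460·68402909872801) = (800067931842043513801,52869977098885735380)
n=4: (800067931842043513801,52869977098885735380)∘(5848201,386460) = (5848201·800067931842043513801+229·386460·52869977098885735380, 5848201·52869977098885735380+386460·800067931842043513801) = (9357916158133073035999171201,618388505879356792878585840)
n=5: (9357916158133073035999171201,618388505879356792878585840)∘(5848201,386460) = (5848201·9357916158133073035999171201+229·386460·618388505879356792878585840, 5848201·618388505879356792878585840+386460·9357916158133073035999171201) = (109453949267819191656474935990205001,7232920556944267680961578290412300)

5848201 386460
68402909872801 4520191516920
800067931842043513801 52869977098885735380
9357916158133073035999171201 618388505879356792878585840
109453949267819191656474935990205001 7232920556944267680961578290412300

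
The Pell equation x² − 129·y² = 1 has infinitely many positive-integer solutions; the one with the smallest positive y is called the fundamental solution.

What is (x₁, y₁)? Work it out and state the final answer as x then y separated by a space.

[11; 2,1,3,1,6,1,3,1,2,22] for √129; ℓ=10 ⇒ convergent index 9
i=0: a=11 ⇒ p=11, q=1
i=1: a=2 ⇒ p=23, q=2
…
i=3: a=3 ⇒ p=125, q=11
i=4: a=1 ⇒ p=159, q=14
i=5: a=6 ⇒ p=1079, q=95
i=6: a=1 ⇒ p=1238, q=109
i=7: a=3 ⇒ p=4793, q=422
i=8: a=1 ⇒ p=6031, q=531
i=9: a=2 ⇒ p=16855, q=1484
fundamental: x₁=16855, y₁=1484  (since 284091025 − 129·2202256 = 1)

16855 1484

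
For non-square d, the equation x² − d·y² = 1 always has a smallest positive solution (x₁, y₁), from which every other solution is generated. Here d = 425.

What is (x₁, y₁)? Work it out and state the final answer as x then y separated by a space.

[20; 1,1,1,1,1,1,40] for √425; ℓ=7 ⇒ convergent index 13
step 0: (20, 1)  from 20·(1,0) + (0,1)
step 1: (21, 1)  from 1·(20,1) + (1,0)
step 2: (41, 2)  from 1·(21,1) + (20,1)
…
step 6: (268, 13)  from 1·(165,8) + (103,5)
step 7: (10885, 528)  from 40·(268,13) + (165,8)
step 8: (11153, 541)  from 1·(10885,528) + (268,13)
…
step 10: (33191, 1610)  from 1·(22038,1069) + (11153,541)
step 11: (55229, 2679)  from 1·(33191,1610) + (22038,1069)
step 12: (88420, 4289)  from 1·(55229,2679) + (33191,1610)
step 13: (143649, 6968)  from 1·(88420,4289) + (55229,2679)
(x₁, y₁) = (143649, 6968);  143649² − 425·6968² = 1 ✓

143649 6968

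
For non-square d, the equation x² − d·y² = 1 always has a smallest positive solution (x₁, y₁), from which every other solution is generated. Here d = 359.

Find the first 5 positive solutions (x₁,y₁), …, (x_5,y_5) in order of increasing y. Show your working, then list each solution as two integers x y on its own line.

360 19
259199 13680
186622920 9849581
134368243201 7091684640
96744948481800 5106003091219

√359 = [18; 1,17,1,36, …], period ℓ=4 (even) → k=3
a_0=18:  p_0=18·1+0=18,  q_0=18·0+1=1
a_1=1:  p_1=1·18+1=19,  q_1=1·1+0=1
a_2=17:  p_2=17·19+18=341,  q_2=17·1+1=18
a_3=1:  p_3=1·341+19=360,  q_3=1·18+1=19
(x₁, y₁) = (360, 19);  360² − 359·19² = 1 ✓
n=2: (360,19)∘(360,19) = (360·360+359·19·19, 360·19+19·360) = (259199,13680)
n=3: (259199,13680)∘(360,19) = (360·259199+359·19·13680, 360·13680+19·259199) = (186622920,9849581)
n=4: (186622920,9849581)∘(360,19) = (360·186622920+359·19·9849581, 360·9849581+19·186622920) = (134368243201,7091684640)
n=5: (134368243201,7091684640)∘(360,19) = (360·134368243201+359·19·7091684640, 360·7091684640+19·134368243201) = (96744948481800,5106003091219)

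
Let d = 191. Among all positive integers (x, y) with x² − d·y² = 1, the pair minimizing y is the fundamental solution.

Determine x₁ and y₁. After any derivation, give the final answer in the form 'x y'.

8994000 650783

[13; 1,4,1,1,3,…,4,1,26] for √191; ℓ=16 ⇒ convergent index 15
step 0: (13, 1)  from 13·(1,0) + (0,1)
…
step 2: (69, 5)  from 4·(14,1) + (13,1)
step 3: (83, 6)  from 1·(69,5) + (14,1)
…
step 5: (539, 39)  from 3·(152,11) + (83,6)
step 6: (1230, 89)  from 2·(539,39) + (152,11)
step 7: (2999, 217)  from 2·(1230,89) + (539,39)
step 8: (40217, 2910)  from 13·(2999,217) + (1230,89)
step 9: (83433, 6037)  from 2·(40217,2910) + (2999,217)
…
step 11: (704682, 50989)  from 3·(207083,14984) + (83433,6037)
step 12: (911765, 65973)  from 1·(704682,50989) + (207083,14984)
step 13: (1616447, 116962)  from 1·(911765,65973) + (704682,50989)
step 14: (7377553, 533821)  from 4·(1616447,116962) + (911765,65973)
step 15: (8994000, 650783)  from 1·(7377553,533821) + (1616447,116962)
(x₁, y₁) = (8994000, 650783);  8994000² − 191·650783² = 1 ✓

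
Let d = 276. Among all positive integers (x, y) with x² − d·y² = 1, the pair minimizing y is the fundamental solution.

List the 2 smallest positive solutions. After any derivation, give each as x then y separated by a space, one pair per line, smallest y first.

7775 468
120901249 7277400

[16; 1,1,1,1,2,2,2,1,1,1,1,32] for √276; ℓ=12 ⇒ convergent index 11
i=0: a=16 ⇒ p=16, q=1
…
i=2: a=1 ⇒ p=33, q=2
i=3: a=1 ⇒ p=50, q=3
i=4: a=1 ⇒ p=83, q=5
…
i=6: a=2 ⇒ p=515, q=31
…
i=8: a=1 ⇒ p=1761, q=106
i=9: a=1 ⇒ p=3007, q=181
i=10: a=1 ⇒ p=4768, q=287
i=11: a=1 ⇒ p=7775, q=468
fundamental: x₁=7775, y₁=468  (since 60450625 − 276·219024 = 1)
k=2:  x_2 = 7775·7775+276·468·468 = 120901249,  y_2 = 7775·468+468·7775 = 7277400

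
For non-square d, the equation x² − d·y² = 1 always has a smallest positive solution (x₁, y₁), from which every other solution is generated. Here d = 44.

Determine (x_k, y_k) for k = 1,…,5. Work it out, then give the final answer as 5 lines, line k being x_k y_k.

199 30
79201 11940
31521799 4752090
12545596801 1891319880
4993116004999 752740560150

√44 = [6; 1,1,1,2,1,1,1,12, …], period ℓ=8 (even) → k=7
k=0  a_k=6  p_k/q_k = 6/1
…
k=3  a_k=1  p_k/q_k = 20/3
k=4  a_k=2  p_k/q_k = 53/8
k=5  a_k=1  p_k/q_k = 73/11
k=6  a_k=1  p_k/q_k = 126/19
k=7  a_k=1  p_k/q_k = 199/30
(x₁, y₁) = (199, 30);  199² − 44·30² = 1 ✓
(x_2, y_2) = (199·199 + 44·30·30, 199·30 + 30·199) = (79201, 11940)
(x_3, y_3) = (199·79201 + 44·30·11940, 199·11940 + 30·79201) = (31521799, 4752090)
(x_4, y_4) = (199·31521799 + 44·30·4752090, 199·4752090 + 30·31521799) = (12545596801, 1891319880)
(x_5, y_5) = (199·12545596801 + 44·30·1891319880, 199·1891319880 + 30·12545596801) = (4993116004999, 752740560150)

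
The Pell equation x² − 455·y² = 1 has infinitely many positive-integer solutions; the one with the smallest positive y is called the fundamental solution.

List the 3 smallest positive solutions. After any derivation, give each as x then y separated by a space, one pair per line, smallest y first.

√455 = [21; 3,42, …], period ℓ=2 (even) → k=1
k=0  a_k=21  p_k/q_k = 21/1
k=1  a_k=3  p_k/q_k = 64/3
(x₁, y₁) = (64, 3);  64² − 455·3² = 1 ✓
k=2:  x_2 = 64·64+455·3·3 = 8191,  y_2 = 64·3+3·64 = 384
k=3:  x_3 = 64·8191+455·3·384 = 1048384,  y_3 = 64·384+3·8191 = 49149

64 3
8191 384
1048384 49149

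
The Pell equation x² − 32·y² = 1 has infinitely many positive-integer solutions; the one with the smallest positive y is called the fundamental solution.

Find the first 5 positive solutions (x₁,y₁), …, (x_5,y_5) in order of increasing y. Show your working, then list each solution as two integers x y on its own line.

17 3
577 102
19601 3465
665857 117708
22619537 3998607

√32 → a₀=5, period (1,1,1,10); ℓ=4 even so k=3
i=0: a=5 ⇒ p=5, q=1
i=1: a=1 ⇒ p=6, q=1
i=2: a=1 ⇒ p=11, q=2
i=3: a=1 ⇒ p=17, q=3
fundamental: x₁=17, y₁=3  (since 289 − 32·9 = 1)
(17+3√32)^2 = 577 + 102√32
(17+3√32)^3 = 19601 + 3465√32
(17+3√32)^4 = 665857 + 117708√32
(17+3√32)^5 = 22619537 + 3998607√32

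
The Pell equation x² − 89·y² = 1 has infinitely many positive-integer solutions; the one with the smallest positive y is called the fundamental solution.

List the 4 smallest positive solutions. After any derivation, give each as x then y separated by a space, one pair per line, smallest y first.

√89 = [9; 2,3,3,2,18, …], period ℓ=5 (odd) → k=9
i=0: a=9 ⇒ p=9, q=1
i=1: a=2 ⇒ p=19, q=2
i=2: a=3 ⇒ p=66, q=7
i=3: a=3 ⇒ p=217, q=23
…
i=6: a=2 ⇒ p=18934, q=2007
i=7: a=3 ⇒ p=66019, q=6998
i=8: a=3 ⇒ p=216991, q=23001
i=9: a=2 ⇒ p=500001, q=53000
→ (500001, 53000).  Check: 500001²=250001000001, 89·53000²=250001000000, difference 1.
(500001+53000√89)^2 = 500002000001 + 53000106000√89
(500001+53000√89)^3 = 500003000004500001 + 53000212000159000√89
(500001+53000√89)^4 = 500004000010000008000001 + 53000318000530000212000√89

500001 53000
500002000001 53000106000
500003000004500001 53000212000159000
500004000010000008000001 53000318000530000212000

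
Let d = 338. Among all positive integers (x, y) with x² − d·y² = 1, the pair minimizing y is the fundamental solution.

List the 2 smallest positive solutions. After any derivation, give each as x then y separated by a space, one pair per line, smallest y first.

√338 = [18; 2,1,1,2,36, …], period ℓ=5 (odd) → k=9
k=0  a_k=18  p_k/q_k = 18/1
k=1  a_k=2  p_k/q_k = 37/2
…
k=3  a_k=1  p_k/q_k = 92/5
k=4  a_k=2  p_k/q_k = 239/13
k=5  a_k=36  p_k/q_k = 8696/473
k=6  a_k=2  p_k/q_k = 17631/959
…
k=8  a_k=1  p_k/q_k = 43958/2391
k=9  a_k=2  p_k/q_k = 114243/6214
(x₁, y₁) = (114243, 6214);  114243² − 338·6214² = 1 ✓
(114243+6214√338)^2 = 26102926097 + 1419812004√338

114243 6214
26102926097 1419812004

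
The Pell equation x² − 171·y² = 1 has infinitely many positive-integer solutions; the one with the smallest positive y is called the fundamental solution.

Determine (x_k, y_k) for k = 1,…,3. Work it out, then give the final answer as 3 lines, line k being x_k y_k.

√171 = [13; 13,26, …], period ℓ=2 (even) → k=1
step 0: (13, 1)  from 13·(1,0) + (0,1)
step 1: (170, 13)  from 13·(13,1) + (1,0)
(x₁, y₁) = (170, 13);  170² − 171·13² = 1 ✓
n=2: (170,13)∘(170,13) = (170·170+171·13·13, 170·13+13·170) = (57799,4420)
n=3: (57799,4420)∘(170,13) = (170·57799+171·13·4420, 170·4420+13·57799) = (19651490,1502787)

170 13
57799 4420
19651490 1502787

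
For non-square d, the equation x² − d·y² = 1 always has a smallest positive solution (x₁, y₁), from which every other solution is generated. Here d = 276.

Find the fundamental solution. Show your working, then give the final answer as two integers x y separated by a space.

7775 468

[16; 1,1,1,1,2,2,2,1,1,1,1,32] for √276; ℓ=12 ⇒ convergent index 11
k=0  a_k=16  p_k/q_k = 16/1
k=1  a_k=1  p_k/q_k = 17/1
k=2  a_k=1  p_k/q_k = 33/2
…
k=4  a_k=1  p_k/q_k = 83/5
…
k=6  a_k=2  p_k/q_k = 515/31
…
k=8  a_k=1  p_k/q_k = 1761/106
…
k=10  a_k=1  p_k/q_k = 4768/287
k=11  a_k=1  p_k/q_k = 7775/468
fundamental: x₁=7775, y₁=468  (since 60450625 − 276·219024 = 1)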